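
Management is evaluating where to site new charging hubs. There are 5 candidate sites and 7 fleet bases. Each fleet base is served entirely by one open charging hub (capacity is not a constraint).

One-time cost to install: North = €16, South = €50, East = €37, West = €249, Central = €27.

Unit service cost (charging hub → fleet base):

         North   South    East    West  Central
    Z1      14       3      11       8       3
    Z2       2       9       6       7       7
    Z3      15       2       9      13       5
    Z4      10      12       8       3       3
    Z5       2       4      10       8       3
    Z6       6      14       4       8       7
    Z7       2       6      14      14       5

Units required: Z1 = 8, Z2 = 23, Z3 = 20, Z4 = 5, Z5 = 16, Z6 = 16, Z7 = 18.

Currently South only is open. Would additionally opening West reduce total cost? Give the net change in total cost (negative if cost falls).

Current service cost with {South}: 727.
Adding West: each fleet base re-picks its cheapest; new service cost 540, saving 187.
Extra fixed cost: 249. Net change = 249 − 187 = 62.
(Totals: 777 → 839.)

No — net change +62 (cost rises by 62).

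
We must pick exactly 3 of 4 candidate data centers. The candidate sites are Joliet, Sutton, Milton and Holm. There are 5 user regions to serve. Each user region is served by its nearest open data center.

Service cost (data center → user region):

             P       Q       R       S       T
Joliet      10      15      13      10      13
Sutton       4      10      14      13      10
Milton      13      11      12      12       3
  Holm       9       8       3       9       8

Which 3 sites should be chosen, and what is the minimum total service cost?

Choose Sutton, Milton and Holm; total service cost 27.

With exactly 3 open, each user region uses its cheapest among the chosen.
{Sutton, Milton, Holm}: P→Sutton 4, Q→Holm 8, R→Holm 3, S→Holm 9, T→Milton 3. Service cost 27.
{Joliet, Sutton, Holm}: service cost 32
{Joliet, Milton, Holm}: service cost 32
Among all 4 size-3 choices, {Sutton, Milton, Holm} is lowest.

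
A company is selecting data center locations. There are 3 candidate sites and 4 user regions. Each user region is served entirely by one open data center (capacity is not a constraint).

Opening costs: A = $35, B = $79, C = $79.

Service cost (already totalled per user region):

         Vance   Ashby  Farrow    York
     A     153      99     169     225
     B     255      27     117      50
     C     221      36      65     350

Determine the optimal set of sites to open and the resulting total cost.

For any fixed open set, each user region goes to its cheapest open site; total = fixed + service.
{A, B}: Vance→A 153, Ashby→B 27, Farrow→B 117, York→B 50. Service 347; fixed 114; total 461.
{A, B, C}: Vance→A 153, Ashby→B 27, Farrow→C 65, York→B 50. Service 295; fixed 193; total 488.
{B, C}: service 363 + fixed 158 = 521
{A}: service 646 + fixed 35 = 681
No other subset beats 461.

Open A and B; minimum total cost 461.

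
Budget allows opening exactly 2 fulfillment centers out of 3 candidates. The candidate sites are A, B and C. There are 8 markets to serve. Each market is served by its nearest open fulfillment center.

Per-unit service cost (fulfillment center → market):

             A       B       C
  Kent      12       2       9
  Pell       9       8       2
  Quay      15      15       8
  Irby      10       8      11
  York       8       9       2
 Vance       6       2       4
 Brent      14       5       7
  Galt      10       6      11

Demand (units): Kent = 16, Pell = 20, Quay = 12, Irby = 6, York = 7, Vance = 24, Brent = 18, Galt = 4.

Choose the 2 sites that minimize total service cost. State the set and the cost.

With exactly 2 open, each market uses its cheapest among the chosen.
{B, C}: Kent→B 2·16=32, Pell→C 2·20=40, Quay→C 8·12=96, Irby→B 8·6=48, York→C 2·7=14, Vance→B 2·24=48, Brent→B 5·18=90, Galt→B 6·4=24. Service cost 392.
{A, C}: service cost 616
{A, B}: service cost 638
Among all 3 size-2 choices, {B, C} is lowest.

Choose B and C; total service cost 392.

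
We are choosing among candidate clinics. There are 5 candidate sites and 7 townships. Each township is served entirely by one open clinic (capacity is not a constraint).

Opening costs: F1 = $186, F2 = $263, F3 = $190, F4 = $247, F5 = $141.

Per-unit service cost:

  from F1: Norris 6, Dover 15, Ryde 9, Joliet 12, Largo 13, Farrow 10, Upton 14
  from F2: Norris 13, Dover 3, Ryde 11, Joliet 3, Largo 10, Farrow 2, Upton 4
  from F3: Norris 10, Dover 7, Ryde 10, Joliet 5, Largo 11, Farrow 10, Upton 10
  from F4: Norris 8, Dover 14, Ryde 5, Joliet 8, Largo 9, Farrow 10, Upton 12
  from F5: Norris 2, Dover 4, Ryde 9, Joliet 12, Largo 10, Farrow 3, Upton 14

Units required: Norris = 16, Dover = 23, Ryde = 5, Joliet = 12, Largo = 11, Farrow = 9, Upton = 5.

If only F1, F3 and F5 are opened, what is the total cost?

Each township is assigned to its cheapest site among the open ones.
{F1, F3, F5}: Norris→F5 2·16=32, Dover→F5 4·23=92, Ryde→F1 9·5=45, Joliet→F3 5·12=60, Largo→F5 10·11=110, Farrow→F5 3·9=27, Upton→F3 10·5=50. Service 416; fixed 517; total 933.

Total cost: 933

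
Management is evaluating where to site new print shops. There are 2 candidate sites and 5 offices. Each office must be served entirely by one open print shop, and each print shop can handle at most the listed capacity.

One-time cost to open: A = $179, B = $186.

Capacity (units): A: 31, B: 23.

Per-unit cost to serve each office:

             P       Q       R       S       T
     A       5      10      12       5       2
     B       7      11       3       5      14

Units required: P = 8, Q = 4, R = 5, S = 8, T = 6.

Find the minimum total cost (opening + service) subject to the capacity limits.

Minimum total cost: 371

Open {A}: P→A 5·8=40, Q→A 10·4=40, R→A 12·5=60, S→A 5·8=40, T→A 2·6=12.
Loads: A carries 31/31. Service 192; fixed 179; total 371.
Next best feasible plan costs 512.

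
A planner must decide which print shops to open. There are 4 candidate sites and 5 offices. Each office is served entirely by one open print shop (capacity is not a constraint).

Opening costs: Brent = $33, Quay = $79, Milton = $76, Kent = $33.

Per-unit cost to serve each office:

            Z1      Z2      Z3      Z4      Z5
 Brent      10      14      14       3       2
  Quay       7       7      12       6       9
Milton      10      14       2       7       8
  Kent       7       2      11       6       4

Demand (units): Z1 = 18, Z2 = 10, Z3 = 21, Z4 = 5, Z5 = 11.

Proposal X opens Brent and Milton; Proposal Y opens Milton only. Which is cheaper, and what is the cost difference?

Proposal X: {Brent, Milton}: Z1→Brent 10·18=180, Z2→Brent 14·10=140, Z3→Milton 2·21=42, Z4→Brent 3·5=15, Z5→Brent 2·11=22. Service 399; fixed 109; total 508.
Proposal Y: {Milton}: Z1→Milton 10·18=180, Z2→Milton 14·10=140, Z3→Milton 2·21=42, Z4→Milton 7·5=35, Z5→Milton 8·11=88. Service 485; fixed 76; total 561.
Difference: |508 − 561| = 53.

Proposal X is cheaper by 53.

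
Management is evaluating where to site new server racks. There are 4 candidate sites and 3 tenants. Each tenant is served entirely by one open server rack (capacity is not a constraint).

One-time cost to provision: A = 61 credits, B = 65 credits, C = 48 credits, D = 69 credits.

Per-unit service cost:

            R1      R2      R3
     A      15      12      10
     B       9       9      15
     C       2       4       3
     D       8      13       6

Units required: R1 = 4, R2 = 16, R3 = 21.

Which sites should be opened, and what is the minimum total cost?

Open C only; minimum total cost 183.

For any fixed open set, each tenant goes to its cheapest open site; total = fixed + service.
{C}: R1→C 2·4=8, R2→C 4·16=64, R3→C 3·21=63. Service 135; fixed 48; total 183.
{A, C}: R1→C 2·4=8, R2→C 4·16=64, R3→C 3·21=63. Service 135; fixed 109; total 244.
{B, C}: R1→C 2·4=8, R2→C 4·16=64, R3→C 3·21=63. Service 135; fixed 113; total 248.
{A, B, C, D}: service 135 + fixed 243 = 378
No other subset beats 183.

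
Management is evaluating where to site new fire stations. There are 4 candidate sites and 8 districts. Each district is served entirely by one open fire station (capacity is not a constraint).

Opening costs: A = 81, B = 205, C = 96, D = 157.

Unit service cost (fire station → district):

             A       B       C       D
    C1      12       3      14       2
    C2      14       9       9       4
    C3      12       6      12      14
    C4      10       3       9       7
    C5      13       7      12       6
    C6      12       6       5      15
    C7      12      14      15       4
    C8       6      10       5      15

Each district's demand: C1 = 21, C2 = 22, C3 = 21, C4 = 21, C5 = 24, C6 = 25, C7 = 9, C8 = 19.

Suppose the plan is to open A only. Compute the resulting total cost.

Total cost: 1937

Each district is assigned to its cheapest site among the open ones.
{A}: C1→A 12·21=252, C2→A 14·22=308, C3→A 12·21=252, C4→A 10·21=210, C5→A 13·24=312, C6→A 12·25=300, C7→A 12·9=108, C8→A 6·19=114. Service 1856; fixed 81; total 1937.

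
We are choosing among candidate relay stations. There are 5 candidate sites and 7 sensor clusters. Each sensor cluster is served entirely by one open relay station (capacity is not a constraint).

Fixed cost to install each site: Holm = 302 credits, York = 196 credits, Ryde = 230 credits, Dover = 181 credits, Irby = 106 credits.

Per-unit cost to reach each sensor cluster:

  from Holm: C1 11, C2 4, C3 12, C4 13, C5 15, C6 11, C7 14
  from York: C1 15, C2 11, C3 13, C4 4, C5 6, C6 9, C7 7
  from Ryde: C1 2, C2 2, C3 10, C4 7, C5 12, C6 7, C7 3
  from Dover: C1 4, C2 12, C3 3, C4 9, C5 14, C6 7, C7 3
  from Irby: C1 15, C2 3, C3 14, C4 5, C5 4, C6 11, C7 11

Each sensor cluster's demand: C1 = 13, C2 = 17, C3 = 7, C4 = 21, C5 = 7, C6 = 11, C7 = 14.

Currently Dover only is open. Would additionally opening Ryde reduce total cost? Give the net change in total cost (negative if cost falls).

Yes — net change −22 (cost falls by 22).

Current service cost with {Dover}: 683.
Adding Ryde: each sensor cluster re-picks its cheapest; new service cost 431, saving 252.
Extra fixed cost: 230. Net change = 230 − 252 = -22.
(Totals: 864 → 842.)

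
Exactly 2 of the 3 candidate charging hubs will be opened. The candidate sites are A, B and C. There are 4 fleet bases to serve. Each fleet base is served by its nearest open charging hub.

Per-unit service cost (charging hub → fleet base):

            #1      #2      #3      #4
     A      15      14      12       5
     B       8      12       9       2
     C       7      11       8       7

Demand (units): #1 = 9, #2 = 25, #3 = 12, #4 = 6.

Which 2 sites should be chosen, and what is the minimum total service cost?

With exactly 2 open, each fleet base uses its cheapest among the chosen.
{B, C}: #1→C 7·9=63, #2→C 11·25=275, #3→C 8·12=96, #4→B 2·6=12. Service cost 446.
{A, C}: service cost 464
{A, B}: service cost 492
Among all 3 size-2 choices, {B, C} is lowest.

Choose B and C; total service cost 446.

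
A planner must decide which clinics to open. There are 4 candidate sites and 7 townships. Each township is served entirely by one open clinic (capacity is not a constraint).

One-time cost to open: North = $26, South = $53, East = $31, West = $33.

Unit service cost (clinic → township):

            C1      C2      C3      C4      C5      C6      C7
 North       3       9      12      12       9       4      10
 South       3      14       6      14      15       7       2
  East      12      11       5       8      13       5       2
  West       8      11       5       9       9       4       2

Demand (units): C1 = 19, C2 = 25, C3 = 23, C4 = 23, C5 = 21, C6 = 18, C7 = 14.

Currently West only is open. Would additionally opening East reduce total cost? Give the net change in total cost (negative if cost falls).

Current service cost with {West}: 1038.
Adding East: each township re-picks its cheapest; new service cost 1015, saving 23.
Extra fixed cost: 31. Net change = 31 − 23 = 8.
(Totals: 1071 → 1079.)

No — net change +8 (cost rises by 8).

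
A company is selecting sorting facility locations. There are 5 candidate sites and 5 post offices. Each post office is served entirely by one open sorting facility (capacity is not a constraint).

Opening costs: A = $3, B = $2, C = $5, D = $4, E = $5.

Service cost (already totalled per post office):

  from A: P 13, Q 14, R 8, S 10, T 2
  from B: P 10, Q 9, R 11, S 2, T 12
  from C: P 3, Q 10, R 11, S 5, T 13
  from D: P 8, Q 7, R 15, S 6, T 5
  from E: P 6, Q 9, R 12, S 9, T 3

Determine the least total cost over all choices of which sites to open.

For any fixed open set, each post office goes to its cheapest open site; total = fixed + service.
{A, B, C}: P→C 3, Q→B 9, R→A 8, S→B 2, T→A 2. Service 24; fixed 10; total 34.
{A, B}: P→B 10, Q→B 9, R→A 8, S→B 2, T→A 2. Service 31; fixed 5; total 36.
{A, B, C, D}: P→C 3, Q→D 7, R→A 8, S→B 2, T→A 2. Service 22; fixed 14; total 36.
{A, B, C, D, E}: P→C 3, Q→D 7, R→A 8, S→B 2, T→A 2. Service 22; fixed 19; total 41.
No other subset beats 34.

Minimum total cost: 34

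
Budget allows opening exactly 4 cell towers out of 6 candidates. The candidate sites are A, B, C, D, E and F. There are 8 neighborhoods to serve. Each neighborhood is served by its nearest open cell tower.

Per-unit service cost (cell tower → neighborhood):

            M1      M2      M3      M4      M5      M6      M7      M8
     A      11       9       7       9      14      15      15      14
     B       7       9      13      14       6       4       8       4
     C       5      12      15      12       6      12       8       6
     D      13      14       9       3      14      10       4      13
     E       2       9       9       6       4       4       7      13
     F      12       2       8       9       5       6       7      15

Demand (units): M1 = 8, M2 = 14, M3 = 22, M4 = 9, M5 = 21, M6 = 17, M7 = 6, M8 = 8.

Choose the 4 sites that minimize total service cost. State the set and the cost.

Choose B, D, E and F; total service cost 455.

With exactly 4 open, each neighborhood uses its cheapest among the chosen.
{B, D, E, F}: M1→E 2·8=16, M2→F 2·14=28, M3→F 8·22=176, M4→D 3·9=27, M5→E 4·21=84, M6→B 4·17=68, M7→D 4·6=24, M8→B 4·8=32. Service cost 455.
{C, D, E, F}: service cost 471
{A, B, E, F}: service cost 478
Among all 15 size-4 choices, {B, D, E, F} is lowest.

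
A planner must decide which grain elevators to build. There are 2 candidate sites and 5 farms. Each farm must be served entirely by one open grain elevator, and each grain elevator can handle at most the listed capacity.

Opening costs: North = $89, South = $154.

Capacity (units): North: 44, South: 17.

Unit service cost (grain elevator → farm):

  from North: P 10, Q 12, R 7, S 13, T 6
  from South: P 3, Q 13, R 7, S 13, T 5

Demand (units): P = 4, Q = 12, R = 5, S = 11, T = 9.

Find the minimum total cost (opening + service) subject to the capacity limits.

Minimum total cost: 505

Open {North}: P→North 10·4=40, Q→North 12·12=144, R→North 7·5=35, S→North 13·11=143, T→North 6·9=54.
Loads: North carries 41/44. Service 416; fixed 89; total 505.
Next best feasible plan costs 622.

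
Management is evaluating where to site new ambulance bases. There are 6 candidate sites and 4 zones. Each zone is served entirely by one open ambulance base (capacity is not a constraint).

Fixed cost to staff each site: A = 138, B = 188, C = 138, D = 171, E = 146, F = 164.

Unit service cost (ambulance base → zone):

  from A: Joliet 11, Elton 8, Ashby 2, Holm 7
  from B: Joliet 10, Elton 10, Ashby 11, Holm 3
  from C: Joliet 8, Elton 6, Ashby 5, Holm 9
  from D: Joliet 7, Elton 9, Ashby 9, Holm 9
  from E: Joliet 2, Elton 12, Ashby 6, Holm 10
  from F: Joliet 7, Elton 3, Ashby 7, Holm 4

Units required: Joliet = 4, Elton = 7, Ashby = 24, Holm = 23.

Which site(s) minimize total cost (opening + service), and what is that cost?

For any fixed open set, each zone goes to its cheapest open site; total = fixed + service.
{A}: Joliet→A 11·4=44, Elton→A 8·7=56, Ashby→A 2·24=48, Holm→A 7·23=161. Service 309; fixed 138; total 447.
{F}: Joliet→F 7·4=28, Elton→F 3·7=21, Ashby→F 7·24=168, Holm→F 4·23=92. Service 309; fixed 164; total 473.
{A, F}: Joliet→F 7·4=28, Elton→F 3·7=21, Ashby→A 2·24=48, Holm→F 4·23=92. Service 189; fixed 302; total 491.
{A, B, C, D, E, F}: service 146 + fixed 945 = 1091
No other subset beats 447.

Open A only; minimum total cost 447.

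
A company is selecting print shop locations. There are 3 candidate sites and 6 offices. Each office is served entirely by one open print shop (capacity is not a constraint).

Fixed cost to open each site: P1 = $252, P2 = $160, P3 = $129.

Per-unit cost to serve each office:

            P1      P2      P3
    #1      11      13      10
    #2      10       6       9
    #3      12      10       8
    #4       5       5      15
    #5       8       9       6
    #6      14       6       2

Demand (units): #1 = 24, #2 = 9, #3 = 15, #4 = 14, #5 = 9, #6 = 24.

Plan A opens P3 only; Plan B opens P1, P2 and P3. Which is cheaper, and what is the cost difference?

Plan A: {P3}: #1→P3 10·24=240, #2→P3 9·9=81, #3→P3 8·15=120, #4→P3 15·14=210, #5→P3 6·9=54, #6→P3 2·24=48. Service 753; fixed 129; total 882.
Plan B: {P1, P2, P3}: #1→P3 10·24=240, #2→P2 6·9=54, #3→P3 8·15=120, #4→P1 5·14=70, #5→P3 6·9=54, #6→P3 2·24=48. Service 586; fixed 541; total 1127.
Difference: |882 − 1127| = 245.

Plan A is cheaper by 245.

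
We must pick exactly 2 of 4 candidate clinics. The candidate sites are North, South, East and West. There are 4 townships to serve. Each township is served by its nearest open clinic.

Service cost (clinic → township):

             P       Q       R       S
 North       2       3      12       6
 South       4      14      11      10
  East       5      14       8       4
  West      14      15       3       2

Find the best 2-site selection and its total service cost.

With exactly 2 open, each township uses its cheapest among the chosen.
{North, West}: P→North 2, Q→North 3, R→West 3, S→West 2. Service cost 10.
{North, East}: service cost 17
{North, South}: service cost 22
Among all 6 size-2 choices, {North, West} is lowest.

Choose North and West; total service cost 10.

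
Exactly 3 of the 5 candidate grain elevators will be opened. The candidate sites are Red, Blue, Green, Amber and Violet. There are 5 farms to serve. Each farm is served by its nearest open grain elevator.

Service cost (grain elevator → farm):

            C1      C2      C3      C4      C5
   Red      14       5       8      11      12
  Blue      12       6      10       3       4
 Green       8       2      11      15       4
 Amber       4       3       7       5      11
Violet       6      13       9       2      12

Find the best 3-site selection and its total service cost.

Choose Green, Amber and Violet; total service cost 19.

With exactly 3 open, each farm uses its cheapest among the chosen.
{Green, Amber, Violet}: C1→Amber 4, C2→Green 2, C3→Amber 7, C4→Violet 2, C5→Green 4. Service cost 19.
{Blue, Green, Amber}: service cost 20
{Blue, Amber, Violet}: service cost 20
Among all 10 size-3 choices, {Green, Amber, Violet} is lowest.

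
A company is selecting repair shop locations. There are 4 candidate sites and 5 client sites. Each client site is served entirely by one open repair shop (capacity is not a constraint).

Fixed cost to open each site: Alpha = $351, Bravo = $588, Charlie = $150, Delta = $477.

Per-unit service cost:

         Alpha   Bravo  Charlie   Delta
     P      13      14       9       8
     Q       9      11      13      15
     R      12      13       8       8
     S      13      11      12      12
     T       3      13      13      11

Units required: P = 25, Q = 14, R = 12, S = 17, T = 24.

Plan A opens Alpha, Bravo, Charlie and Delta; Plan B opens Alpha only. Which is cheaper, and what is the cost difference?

Plan B is cheaper by 1008.

Plan A: {Alpha, Bravo, Charlie, Delta}: P→Delta 8·25=200, Q→Alpha 9·14=126, R→Charlie 8·12=96, S→Bravo 11·17=187, T→Alpha 3·24=72. Service 681; fixed 1566; total 2247.
Plan B: {Alpha}: P→Alpha 13·25=325, Q→Alpha 9·14=126, R→Alpha 12·12=144, S→Alpha 13·17=221, T→Alpha 3·24=72. Service 888; fixed 351; total 1239.
Difference: |2247 − 1239| = 1008.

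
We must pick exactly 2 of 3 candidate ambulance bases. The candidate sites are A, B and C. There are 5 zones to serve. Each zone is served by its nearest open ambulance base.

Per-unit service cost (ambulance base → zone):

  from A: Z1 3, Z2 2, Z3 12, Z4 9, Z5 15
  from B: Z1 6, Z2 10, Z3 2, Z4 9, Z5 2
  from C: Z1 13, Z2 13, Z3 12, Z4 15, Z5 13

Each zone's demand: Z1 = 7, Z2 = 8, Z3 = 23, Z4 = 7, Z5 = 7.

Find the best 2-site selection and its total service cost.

Choose A and B; total service cost 160.

With exactly 2 open, each zone uses its cheapest among the chosen.
{A, B}: Z1→A 3·7=21, Z2→A 2·8=16, Z3→B 2·23=46, Z4→A 9·7=63, Z5→B 2·7=14. Service cost 160.
{B, C}: service cost 245
{A, C}: service cost 467
Among all 3 size-2 choices, {A, B} is lowest.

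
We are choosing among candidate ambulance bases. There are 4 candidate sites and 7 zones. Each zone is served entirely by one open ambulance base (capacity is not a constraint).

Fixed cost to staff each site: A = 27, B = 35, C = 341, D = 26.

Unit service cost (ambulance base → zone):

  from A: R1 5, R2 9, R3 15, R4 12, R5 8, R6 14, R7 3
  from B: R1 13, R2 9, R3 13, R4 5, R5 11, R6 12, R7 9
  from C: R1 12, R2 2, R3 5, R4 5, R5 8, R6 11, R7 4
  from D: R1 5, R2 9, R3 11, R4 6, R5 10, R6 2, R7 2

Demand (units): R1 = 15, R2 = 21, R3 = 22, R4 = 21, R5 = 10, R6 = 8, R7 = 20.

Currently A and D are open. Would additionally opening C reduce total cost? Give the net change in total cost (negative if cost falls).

Current service cost with {A, D}: 768.
Adding C: each zone re-picks its cheapest; new service cost 468, saving 300.
Extra fixed cost: 341. Net change = 341 − 300 = 41.
(Totals: 821 → 862.)

No — net change +41 (cost rises by 41).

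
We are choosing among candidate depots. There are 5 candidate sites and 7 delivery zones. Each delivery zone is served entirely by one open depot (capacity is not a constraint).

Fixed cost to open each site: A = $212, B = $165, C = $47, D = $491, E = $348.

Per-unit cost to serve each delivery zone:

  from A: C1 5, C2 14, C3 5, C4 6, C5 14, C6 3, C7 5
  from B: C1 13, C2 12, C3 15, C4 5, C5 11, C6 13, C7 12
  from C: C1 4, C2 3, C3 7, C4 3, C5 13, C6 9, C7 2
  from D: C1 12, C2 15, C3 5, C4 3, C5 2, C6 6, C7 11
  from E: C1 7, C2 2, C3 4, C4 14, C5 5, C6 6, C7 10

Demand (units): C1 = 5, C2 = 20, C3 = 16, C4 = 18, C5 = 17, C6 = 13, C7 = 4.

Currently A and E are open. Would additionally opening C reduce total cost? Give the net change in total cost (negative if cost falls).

Current service cost with {A, E}: 381.
Adding C: each delivery zone re-picks its cheapest; new service cost 310, saving 71.
Extra fixed cost: 47. Net change = 47 − 71 = -24.
(Totals: 941 → 917.)

Yes — net change −24 (cost falls by 24).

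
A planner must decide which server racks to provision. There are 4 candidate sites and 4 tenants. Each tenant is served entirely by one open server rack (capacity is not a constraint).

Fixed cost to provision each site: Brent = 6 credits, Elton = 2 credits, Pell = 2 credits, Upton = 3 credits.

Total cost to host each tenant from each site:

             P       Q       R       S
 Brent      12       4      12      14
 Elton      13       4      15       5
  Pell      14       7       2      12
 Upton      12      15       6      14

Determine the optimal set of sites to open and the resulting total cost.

For any fixed open set, each tenant goes to its cheapest open site; total = fixed + service.
{Elton, Pell}: P→Elton 13, Q→Elton 4, R→Pell 2, S→Elton 5. Service 24; fixed 4; total 28.
{Elton, Pell, Upton}: P→Upton 12, Q→Elton 4, R→Pell 2, S→Elton 5. Service 23; fixed 7; total 30.
{Elton, Upton}: service 27 + fixed 5 = 32
{Brent, Elton, Pell, Upton}: P→Brent 12, Q→Brent 4, R→Pell 2, S→Elton 5. Service 23; fixed 13; total 36.
No other subset beats 28.

Open Elton and Pell; minimum total cost 28.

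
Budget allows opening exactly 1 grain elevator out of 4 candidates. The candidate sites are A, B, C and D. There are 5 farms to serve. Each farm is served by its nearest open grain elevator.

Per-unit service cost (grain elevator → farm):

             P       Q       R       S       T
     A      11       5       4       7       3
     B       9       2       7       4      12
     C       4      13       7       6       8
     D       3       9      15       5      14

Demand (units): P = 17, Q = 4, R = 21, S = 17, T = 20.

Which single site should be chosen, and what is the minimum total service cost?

Choose A only; total service cost 470.

With exactly 1 open, each farm uses its cheapest among the chosen.
{A}: P→A 11·17=187, Q→A 5·4=20, R→A 4·21=84, S→A 7·17=119, T→A 3·20=60. Service cost 470.
{C}: service cost 529
{B}: service cost 616
Among all 4 size-1 choices, {A} is lowest.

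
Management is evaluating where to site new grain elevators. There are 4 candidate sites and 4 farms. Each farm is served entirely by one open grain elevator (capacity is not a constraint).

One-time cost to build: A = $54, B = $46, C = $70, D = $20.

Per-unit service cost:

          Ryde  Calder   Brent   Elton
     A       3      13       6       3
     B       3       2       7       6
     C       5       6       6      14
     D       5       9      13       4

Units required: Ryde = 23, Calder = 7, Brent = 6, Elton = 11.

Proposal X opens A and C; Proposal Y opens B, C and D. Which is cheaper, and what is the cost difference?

Proposal Y is cheaper by 5.

Proposal X: {A, C}: Ryde→A 3·23=69, Calder→C 6·7=42, Brent→A 6·6=36, Elton→A 3·11=33. Service 180; fixed 124; total 304.
Proposal Y: {B, C, D}: Ryde→B 3·23=69, Calder→B 2·7=14, Brent→C 6·6=36, Elton→D 4·11=44. Service 163; fixed 136; total 299.
Difference: |304 − 299| = 5.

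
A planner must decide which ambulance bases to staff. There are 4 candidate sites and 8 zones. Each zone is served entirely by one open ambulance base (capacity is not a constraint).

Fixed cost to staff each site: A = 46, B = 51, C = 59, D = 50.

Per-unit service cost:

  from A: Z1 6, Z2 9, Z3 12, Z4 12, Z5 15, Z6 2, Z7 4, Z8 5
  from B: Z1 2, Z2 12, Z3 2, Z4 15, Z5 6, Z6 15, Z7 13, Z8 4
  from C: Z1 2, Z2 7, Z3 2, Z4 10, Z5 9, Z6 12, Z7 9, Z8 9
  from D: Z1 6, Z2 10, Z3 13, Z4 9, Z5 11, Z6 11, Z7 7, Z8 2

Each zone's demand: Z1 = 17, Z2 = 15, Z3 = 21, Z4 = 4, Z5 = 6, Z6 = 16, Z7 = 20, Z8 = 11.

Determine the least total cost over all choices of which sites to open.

For any fixed open set, each zone goes to its cheapest open site; total = fixed + service.
{A, C}: Z1→C 2·17=34, Z2→C 7·15=105, Z3→C 2·21=42, Z4→C 10·4=40, Z5→C 9·6=54, Z6→A 2·16=32, Z7→A 4·20=80, Z8→A 5·11=55. Service 442; fixed 105; total 547.
{A, B}: service 451 + fixed 97 = 548
{A, C, D}: service 405 + fixed 155 = 560
{A, B, C, D}: service 387 + fixed 206 = 593
No other subset beats 547.

Minimum total cost: 547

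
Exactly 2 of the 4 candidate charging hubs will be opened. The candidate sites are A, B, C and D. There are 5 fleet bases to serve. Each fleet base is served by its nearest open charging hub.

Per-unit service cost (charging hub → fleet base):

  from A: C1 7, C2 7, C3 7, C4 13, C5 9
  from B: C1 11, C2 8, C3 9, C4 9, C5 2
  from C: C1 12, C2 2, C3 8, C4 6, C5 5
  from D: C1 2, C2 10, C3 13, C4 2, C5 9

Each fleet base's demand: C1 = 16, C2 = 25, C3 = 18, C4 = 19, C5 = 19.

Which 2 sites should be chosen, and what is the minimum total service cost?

With exactly 2 open, each fleet base uses its cheapest among the chosen.
{C, D}: C1→D 2·16=32, C2→C 2·25=50, C3→C 8·18=144, C4→D 2·19=38, C5→C 5·19=95. Service cost 359.
{B, D}: service cost 470
{A, C}: service cost 497
Among all 6 size-2 choices, {C, D} is lowest.

Choose C and D; total service cost 359.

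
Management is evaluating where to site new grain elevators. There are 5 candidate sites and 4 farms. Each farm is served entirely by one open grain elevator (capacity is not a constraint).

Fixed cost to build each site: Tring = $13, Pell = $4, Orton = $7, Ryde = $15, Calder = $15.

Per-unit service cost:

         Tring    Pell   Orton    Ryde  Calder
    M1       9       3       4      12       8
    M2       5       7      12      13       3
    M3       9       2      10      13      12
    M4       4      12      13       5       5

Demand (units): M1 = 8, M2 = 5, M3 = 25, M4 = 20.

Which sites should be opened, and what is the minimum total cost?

For any fixed open set, each farm goes to its cheapest open site; total = fixed + service.
{Tring, Pell}: M1→Pell 3·8=24, M2→Tring 5·5=25, M3→Pell 2·25=50, M4→Tring 4·20=80. Service 179; fixed 17; total 196.
{Tring, Pell, Calder}: M1→Pell 3·8=24, M2→Calder 3·5=15, M3→Pell 2·25=50, M4→Tring 4·20=80. Service 169; fixed 32; total 201.
{Tring, Pell, Orton}: M1→Pell 3·8=24, M2→Tring 5·5=25, M3→Pell 2·25=50, M4→Tring 4·20=80. Service 179; fixed 24; total 203.
{Tring, Pell, Orton, Ryde, Calder}: service 169 + fixed 54 = 223
No other subset beats 196.

Open Tring and Pell; minimum total cost 196.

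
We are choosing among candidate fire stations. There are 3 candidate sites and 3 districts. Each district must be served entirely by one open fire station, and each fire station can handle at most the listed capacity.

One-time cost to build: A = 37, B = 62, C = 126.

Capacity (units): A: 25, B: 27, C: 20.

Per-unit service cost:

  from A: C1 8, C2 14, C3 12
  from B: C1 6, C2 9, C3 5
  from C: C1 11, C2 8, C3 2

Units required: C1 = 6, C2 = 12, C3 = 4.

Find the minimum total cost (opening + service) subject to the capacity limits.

Minimum total cost: 226

Open {B}: C1→B 6·6=36, C2→B 9·12=108, C3→B 5·4=20.
Loads: B carries 22/27. Service 164; fixed 62; total 226.
Next best feasible plan costs 263.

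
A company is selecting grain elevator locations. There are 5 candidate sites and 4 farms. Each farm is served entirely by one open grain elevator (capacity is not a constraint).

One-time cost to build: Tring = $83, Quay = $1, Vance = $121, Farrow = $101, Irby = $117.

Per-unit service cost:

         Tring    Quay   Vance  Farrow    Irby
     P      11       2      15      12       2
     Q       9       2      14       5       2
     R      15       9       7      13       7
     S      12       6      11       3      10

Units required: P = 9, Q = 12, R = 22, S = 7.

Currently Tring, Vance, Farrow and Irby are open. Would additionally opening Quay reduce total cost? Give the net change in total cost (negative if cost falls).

Current service cost with {Tring, Vance, Farrow, Irby}: 217.
Adding Quay: each farm re-picks its cheapest; new service cost 217, saving 0.
Extra fixed cost: 1. Net change = 1 − 0 = 1.
(Totals: 639 → 640.)

No — net change +1 (cost rises by 1).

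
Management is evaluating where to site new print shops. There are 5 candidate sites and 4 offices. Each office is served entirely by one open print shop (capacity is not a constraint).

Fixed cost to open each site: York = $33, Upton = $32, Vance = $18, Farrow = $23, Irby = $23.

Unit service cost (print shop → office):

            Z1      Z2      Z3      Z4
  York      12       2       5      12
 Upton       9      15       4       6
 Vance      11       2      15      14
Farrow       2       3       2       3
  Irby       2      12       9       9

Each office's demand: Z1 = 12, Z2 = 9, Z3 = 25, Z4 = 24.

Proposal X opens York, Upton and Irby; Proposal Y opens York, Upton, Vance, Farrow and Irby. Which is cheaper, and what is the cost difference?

Proposal X: {York, Upton, Irby}: Z1→Irby 2·12=24, Z2→York 2·9=18, Z3→Upton 4·25=100, Z4→Upton 6·24=144. Service 286; fixed 88; total 374.
Proposal Y: {York, Upton, Vance, Farrow, Irby}: Z1→Farrow 2·12=24, Z2→York 2·9=18, Z3→Farrow 2·25=50, Z4→Farrow 3·24=72. Service 164; fixed 129; total 293.
Difference: |374 − 293| = 81.

Proposal Y is cheaper by 81.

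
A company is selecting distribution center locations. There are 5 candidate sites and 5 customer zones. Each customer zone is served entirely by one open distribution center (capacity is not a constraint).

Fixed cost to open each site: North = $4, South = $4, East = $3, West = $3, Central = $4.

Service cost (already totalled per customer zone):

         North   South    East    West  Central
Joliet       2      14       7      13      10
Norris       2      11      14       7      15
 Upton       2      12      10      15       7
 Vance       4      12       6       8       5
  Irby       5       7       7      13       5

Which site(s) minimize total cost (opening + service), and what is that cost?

For any fixed open set, each customer zone goes to its cheapest open site; total = fixed + service.
{North}: Joliet→North 2, Norris→North 2, Upton→North 2, Vance→North 4, Irby→North 5. Service 15; fixed 4; total 19.
{North, East}: service 15 + fixed 7 = 22
{North, West}: Joliet→North 2, Norris→North 2, Upton→North 2, Vance→North 4, Irby→North 5. Service 15; fixed 7; total 22.
{North, South, East, West, Central}: service 15 + fixed 18 = 33
No other subset beats 19.

Open North only; minimum total cost 19.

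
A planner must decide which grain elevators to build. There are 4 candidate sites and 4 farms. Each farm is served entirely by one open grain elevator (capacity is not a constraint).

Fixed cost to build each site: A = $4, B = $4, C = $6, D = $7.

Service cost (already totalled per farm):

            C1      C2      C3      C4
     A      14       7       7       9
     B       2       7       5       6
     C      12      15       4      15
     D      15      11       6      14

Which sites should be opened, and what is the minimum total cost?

For any fixed open set, each farm goes to its cheapest open site; total = fixed + service.
{B}: C1→B 2, C2→B 7, C3→B 5, C4→B 6. Service 20; fixed 4; total 24.
{A, B}: C1→B 2, C2→A 7, C3→B 5, C4→B 6. Service 20; fixed 8; total 28.
{B, C}: service 19 + fixed 10 = 29
{A, B, C, D}: C1→B 2, C2→A 7, C3→C 4, C4→B 6. Service 19; fixed 21; total 40.
No other subset beats 24.

Open B only; minimum total cost 24.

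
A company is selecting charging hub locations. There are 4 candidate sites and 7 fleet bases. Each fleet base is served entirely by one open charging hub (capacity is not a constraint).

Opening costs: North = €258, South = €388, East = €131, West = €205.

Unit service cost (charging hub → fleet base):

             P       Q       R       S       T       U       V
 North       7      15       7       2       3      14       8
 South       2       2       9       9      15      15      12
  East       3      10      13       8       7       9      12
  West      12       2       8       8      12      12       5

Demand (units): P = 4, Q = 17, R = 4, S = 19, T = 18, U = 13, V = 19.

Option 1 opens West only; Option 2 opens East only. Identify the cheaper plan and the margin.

Option 1 is cheaper by 50.

Option 1: {West}: P→West 12·4=48, Q→West 2·17=34, R→West 8·4=32, S→West 8·19=152, T→West 12·18=216, U→West 12·13=156, V→West 5·19=95. Service 733; fixed 205; total 938.
Option 2: {East}: P→East 3·4=12, Q→East 10·17=170, R→East 13·4=52, S→East 8·19=152, T→East 7·18=126, U→East 9·13=117, V→East 12·19=228. Service 857; fixed 131; total 988.
Difference: |938 − 988| = 50.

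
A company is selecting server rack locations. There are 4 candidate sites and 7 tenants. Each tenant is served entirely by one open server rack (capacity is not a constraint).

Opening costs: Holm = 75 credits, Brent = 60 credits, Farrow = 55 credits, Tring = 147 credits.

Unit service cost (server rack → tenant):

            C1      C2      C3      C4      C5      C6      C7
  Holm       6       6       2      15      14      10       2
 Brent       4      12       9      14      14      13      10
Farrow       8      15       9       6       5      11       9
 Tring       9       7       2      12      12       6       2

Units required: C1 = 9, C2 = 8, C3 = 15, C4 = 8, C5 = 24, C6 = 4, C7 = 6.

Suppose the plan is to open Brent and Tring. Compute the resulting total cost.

Total cost: 749

Each tenant is assigned to its cheapest site among the open ones.
{Brent, Tring}: C1→Brent 4·9=36, C2→Tring 7·8=56, C3→Tring 2·15=30, C4→Tring 12·8=96, C5→Tring 12·24=288, C6→Tring 6·4=24, C7→Tring 2·6=12. Service 542; fixed 207; total 749.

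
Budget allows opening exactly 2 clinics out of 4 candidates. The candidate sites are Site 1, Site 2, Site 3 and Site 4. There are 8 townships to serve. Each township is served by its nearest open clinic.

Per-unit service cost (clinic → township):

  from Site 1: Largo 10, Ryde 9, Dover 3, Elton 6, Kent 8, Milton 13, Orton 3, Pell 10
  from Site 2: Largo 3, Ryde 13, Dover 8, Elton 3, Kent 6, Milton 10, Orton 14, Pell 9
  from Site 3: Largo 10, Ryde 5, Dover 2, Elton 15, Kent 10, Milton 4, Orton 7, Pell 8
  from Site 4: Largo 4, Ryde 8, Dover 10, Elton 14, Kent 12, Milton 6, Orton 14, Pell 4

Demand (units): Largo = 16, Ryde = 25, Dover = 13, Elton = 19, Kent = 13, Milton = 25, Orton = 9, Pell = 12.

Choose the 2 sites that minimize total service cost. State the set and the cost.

With exactly 2 open, each township uses its cheapest among the chosen.
{Site 2, Site 3}: Largo→Site 2 3·16=48, Ryde→Site 3 5·25=125, Dover→Site 3 2·13=26, Elton→Site 2 3·19=57, Kent→Site 2 6·13=78, Milton→Site 3 4·25=100, Orton→Site 3 7·9=63, Pell→Site 3 8·12=96. Service cost 593.
{Site 1, Site 4}: service cost 746
{Site 1, Site 3}: service cost 752
Among all 6 size-2 choices, {Site 2, Site 3} is lowest.

Choose Site 2 and Site 3; total service cost 593.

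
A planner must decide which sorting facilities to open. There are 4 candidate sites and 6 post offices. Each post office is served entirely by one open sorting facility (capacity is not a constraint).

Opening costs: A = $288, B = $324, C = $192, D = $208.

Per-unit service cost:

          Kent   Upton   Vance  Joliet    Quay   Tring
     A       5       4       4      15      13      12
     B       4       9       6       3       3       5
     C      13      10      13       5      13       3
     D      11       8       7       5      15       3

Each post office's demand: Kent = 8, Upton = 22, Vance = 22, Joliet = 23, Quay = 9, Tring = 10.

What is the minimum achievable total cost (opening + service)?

For any fixed open set, each post office goes to its cheapest open site; total = fixed + service.
{B}: Kent→B 4·8=32, Upton→B 9·22=198, Vance→B 6·22=132, Joliet→B 3·23=69, Quay→B 3·9=27, Tring→B 5·10=50. Service 508; fixed 324; total 832.
{D}: service 698 + fixed 208 = 906
{A, C}: Kent→A 5·8=40, Upton→A 4·22=88, Vance→A 4·22=88, Joliet→C 5·23=115, Quay→A 13·9=117, Tring→C 3·10=30. Service 478; fixed 480; total 958.
{A, B, C, D}: Kent→B 4·8=32, Upton→A 4·22=88, Vance→A 4·22=88, Joliet→B 3·23=69, Quay→B 3·9=27, Tring→C 3·10=30. Service 334; fixed 1012; total 1346.
No other subset beats 832.

Minimum total cost: 832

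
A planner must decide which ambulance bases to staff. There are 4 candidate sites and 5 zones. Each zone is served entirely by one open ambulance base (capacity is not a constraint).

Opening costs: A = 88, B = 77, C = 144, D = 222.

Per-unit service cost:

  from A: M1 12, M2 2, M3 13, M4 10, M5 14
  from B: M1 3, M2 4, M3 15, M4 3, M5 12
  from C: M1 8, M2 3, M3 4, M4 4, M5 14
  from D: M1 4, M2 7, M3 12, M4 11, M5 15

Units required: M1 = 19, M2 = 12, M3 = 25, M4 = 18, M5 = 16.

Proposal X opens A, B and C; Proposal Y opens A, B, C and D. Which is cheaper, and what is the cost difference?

Proposal X is cheaper by 222.

Proposal X: {A, B, C}: M1→B 3·19=57, M2→A 2·12=24, M3→C 4·25=100, M4→B 3·18=54, M5→B 12·16=192. Service 427; fixed 309; total 736.
Proposal Y: {A, B, C, D}: M1→B 3·19=57, M2→A 2·12=24, M3→C 4·25=100, M4→B 3·18=54, M5→B 12·16=192. Service 427; fixed 531; total 958.
Difference: |736 − 958| = 222.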